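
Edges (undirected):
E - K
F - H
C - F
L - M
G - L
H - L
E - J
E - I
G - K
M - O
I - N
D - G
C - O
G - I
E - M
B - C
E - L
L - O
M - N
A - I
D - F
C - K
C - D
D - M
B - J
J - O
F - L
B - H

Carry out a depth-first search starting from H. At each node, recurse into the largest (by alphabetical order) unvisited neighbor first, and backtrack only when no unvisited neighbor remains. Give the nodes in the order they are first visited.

H -> L -> O -> M -> N -> I -> G -> K -> E -> J -> B -> C -> F -> D -> A

Visit H
H → L
L → O
O → M
M → N
N → I
I → G
G → K
K → E
E → J
J → B
B → C
C → F
F → D
I → A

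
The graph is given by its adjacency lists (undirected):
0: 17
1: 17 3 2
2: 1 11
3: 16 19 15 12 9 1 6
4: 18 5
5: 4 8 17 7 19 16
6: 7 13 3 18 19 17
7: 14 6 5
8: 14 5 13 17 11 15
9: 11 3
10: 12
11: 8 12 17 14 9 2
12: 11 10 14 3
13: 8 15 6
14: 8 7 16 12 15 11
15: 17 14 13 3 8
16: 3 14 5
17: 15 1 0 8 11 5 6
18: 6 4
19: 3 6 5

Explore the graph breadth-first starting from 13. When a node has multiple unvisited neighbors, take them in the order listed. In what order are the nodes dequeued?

Visit 13; enqueue 8, 15, 6 → queue [8, 15, 6]
Visit 8; enqueue 14, 5, 17, 11 → queue [15, 6, 14, 5, 17, 11]
Visit 15; enqueue 3 → queue [6, 14, 5, 17, 11, 3]
Visit 6; enqueue 7, 18, 19 → queue [14, 5, 17, 11, 3, 7, 18, 19]
Visit 14; enqueue 16, 12 → queue [5, 17, 11, 3, 7, 18, 19, 16, 12]
Visit 5; enqueue 4 → queue [17, 11, 3, 7, 18, 19, 16, 12, 4]
Visit 17; enqueue 1, 0 → queue [11, 3, 7, 18, 19, 16, 12, 4, 1, 0]
Visit 11; enqueue 9, 2 → queue [3, 7, 18, 19, 16, 12, 4, 1, 0, 9, 2]
Visit 3 → queue [7, 18, 19, 16, 12, 4, 1, 0, 9, 2]
Visit 7 → queue [18, 19, 16, 12, 4, 1, 0, 9, 2]
Visit 18 → queue [19, 16, 12, 4, 1, 0, 9, 2]
Visit 19 → queue [16, 12, 4, 1, 0, 9, 2]
Visit 16 → queue [12, 4, 1, 0, 9, 2]
Visit 12; enqueue 10 → queue [4, 1, 0, 9, 2, 10]
Visit 4 → queue [1, 0, 9, 2, 10]
Visit 1 → queue [0, 9, 2, 10]
Visit 0 → queue [9, 2, 10]
Visit 9 → queue [2, 10]
Visit 2 → queue [10]
Visit 10 → queue []

13 → 8 → 15 → 6 → 14 → 5 → 17 → 11 → 3 → 7 → 18 → 19 → 16 → 12 → 4 → 1 → 0 → 9 → 2 → 10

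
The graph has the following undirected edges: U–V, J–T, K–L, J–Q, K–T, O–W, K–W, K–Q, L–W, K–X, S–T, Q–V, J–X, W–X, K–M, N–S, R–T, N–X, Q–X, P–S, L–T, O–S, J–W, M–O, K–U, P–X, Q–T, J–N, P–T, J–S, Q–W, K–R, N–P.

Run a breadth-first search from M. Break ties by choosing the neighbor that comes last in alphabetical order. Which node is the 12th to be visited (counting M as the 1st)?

J

Visit M; enqueue O, K → queue [O, K]
Visit O; enqueue W, S → queue [K, W, S]
Visit K; enqueue X, U, T, R, Q, L → queue [W, S, X, U, T, R, Q, L]
Visit W; enqueue J → queue [S, X, U, T, R, Q, L, J]
Visit S; enqueue P, N → queue [X, U, T, R, Q, L, J, P, N]
Visit X → queue [U, T, R, Q, L, J, P, N]
Visit U; enqueue V → queue [T, R, Q, L, J, P, N, V]
Visit T → queue [R, Q, L, J, P, N, V]
Visit R → queue [Q, L, J, P, N, V]
Visit Q → queue [L, J, P, N, V]
Visit L → queue [J, P, N, V]
Visit J → queue [P, N, V]
Visit P → queue [N, V]
Visit N → queue [V]
Visit V → queue []

Visit order: M, O, K, W, S, X, U, T, R, Q, L, J, P, N, V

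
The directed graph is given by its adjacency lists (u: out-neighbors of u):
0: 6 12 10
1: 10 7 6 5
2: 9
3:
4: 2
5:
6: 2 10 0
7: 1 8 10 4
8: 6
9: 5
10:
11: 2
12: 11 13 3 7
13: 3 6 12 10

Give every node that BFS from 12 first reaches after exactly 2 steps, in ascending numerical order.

Level 0: 12
Level 1: 3, 7, 11, 13
Level 2: 1, 2, 4, 6, 8, 10
Level 3: 0, 5, 9

1, 2, 4, 6, 8, 10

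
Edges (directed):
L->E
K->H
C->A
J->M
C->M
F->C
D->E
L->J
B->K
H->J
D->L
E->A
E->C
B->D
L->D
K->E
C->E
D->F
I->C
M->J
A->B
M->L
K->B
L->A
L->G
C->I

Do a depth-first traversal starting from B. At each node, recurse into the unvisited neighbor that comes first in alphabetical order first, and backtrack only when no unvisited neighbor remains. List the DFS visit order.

B, D, E, A, C, I, M, J, L, G, F, K, H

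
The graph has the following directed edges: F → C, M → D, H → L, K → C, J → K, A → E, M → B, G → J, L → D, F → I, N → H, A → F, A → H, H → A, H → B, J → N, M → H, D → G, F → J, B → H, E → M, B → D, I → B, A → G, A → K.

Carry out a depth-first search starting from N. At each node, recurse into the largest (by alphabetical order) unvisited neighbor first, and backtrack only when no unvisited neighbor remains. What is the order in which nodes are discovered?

N → H → L → D → G → J → K → C → B → A → F → I → E → M

Visit N
N → H
H → L
L → D
D → G
G → J
J → K
K → C
H → B
H → A
A → F
F → I
A → E
E → M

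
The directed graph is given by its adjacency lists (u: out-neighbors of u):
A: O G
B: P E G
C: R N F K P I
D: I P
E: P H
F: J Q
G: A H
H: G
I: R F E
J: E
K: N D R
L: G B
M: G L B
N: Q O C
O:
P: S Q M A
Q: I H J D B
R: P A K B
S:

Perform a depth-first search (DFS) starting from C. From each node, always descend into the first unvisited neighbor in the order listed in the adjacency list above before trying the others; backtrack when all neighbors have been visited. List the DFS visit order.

Visit C
C → R
R → P
P → S
P → Q
Q → I
I → F
F → J
J → E
E → H
H → G
G → A
A → O
Q → D
Q → B
P → M
M → L
R → K
K → N

C, R, P, S, Q, I, F, J, E, H, G, A, O, D, B, M, L, K, N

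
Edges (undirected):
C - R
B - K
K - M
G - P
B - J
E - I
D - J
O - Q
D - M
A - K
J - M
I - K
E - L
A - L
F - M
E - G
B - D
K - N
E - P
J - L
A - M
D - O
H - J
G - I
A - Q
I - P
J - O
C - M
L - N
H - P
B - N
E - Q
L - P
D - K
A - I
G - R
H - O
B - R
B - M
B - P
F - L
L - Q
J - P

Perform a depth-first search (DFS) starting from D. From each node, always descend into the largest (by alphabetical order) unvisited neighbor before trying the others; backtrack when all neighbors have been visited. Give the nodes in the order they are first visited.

Visit D
D → O
O → Q
Q → L
L → P
P → J
J → M
M → K
K → N
N → B
B → R
R → G
G → I
I → E
I → A
R → C
M → F
J → H

D → O → Q → L → P → J → M → K → N → B → R → G → I → E → A → C → F → H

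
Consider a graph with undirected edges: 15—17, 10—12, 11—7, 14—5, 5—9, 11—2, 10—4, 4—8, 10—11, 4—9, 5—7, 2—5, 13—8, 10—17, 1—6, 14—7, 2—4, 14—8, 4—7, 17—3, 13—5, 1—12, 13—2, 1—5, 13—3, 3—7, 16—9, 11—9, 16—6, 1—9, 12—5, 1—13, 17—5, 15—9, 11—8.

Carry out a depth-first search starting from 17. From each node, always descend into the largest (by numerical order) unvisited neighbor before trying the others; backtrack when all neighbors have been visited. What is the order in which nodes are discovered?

17, 15, 9, 16, 6, 1, 13, 8, 14, 7, 11, 10, 12, 5, 2, 4, 3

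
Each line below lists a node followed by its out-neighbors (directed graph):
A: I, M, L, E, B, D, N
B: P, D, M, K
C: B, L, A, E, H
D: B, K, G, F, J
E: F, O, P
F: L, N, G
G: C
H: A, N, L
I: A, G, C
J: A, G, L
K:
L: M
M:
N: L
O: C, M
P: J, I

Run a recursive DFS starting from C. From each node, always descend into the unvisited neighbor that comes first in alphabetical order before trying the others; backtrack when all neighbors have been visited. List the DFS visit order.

Visit C
C → A
A → B
B → D
D → F
F → G
F → L
L → M
F → N
D → J
D → K
B → P
P → I
A → E
E → O
C → H

C A B D F G L M N J K P I E O H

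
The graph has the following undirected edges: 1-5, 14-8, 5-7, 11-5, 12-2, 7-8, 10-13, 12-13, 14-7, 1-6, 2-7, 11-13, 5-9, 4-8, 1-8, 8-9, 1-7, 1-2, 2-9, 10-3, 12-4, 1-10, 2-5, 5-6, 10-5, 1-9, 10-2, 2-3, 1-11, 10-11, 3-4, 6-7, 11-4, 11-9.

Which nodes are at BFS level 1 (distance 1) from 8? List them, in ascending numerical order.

Level 0: 8
Level 1: 1, 4, 7, 9, 14
Level 2: 2, 3, 5, 6, 10, 11, 12
Level 3: 13

1, 4, 7, 9, 14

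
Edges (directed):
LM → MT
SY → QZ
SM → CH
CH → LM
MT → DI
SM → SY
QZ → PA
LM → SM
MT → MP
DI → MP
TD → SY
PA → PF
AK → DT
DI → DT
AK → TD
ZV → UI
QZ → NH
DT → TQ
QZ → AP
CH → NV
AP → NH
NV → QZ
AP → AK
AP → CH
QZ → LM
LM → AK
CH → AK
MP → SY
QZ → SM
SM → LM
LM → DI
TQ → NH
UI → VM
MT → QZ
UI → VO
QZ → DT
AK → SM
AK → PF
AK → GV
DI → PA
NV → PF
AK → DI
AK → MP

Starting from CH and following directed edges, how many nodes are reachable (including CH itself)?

BFS from CH visits: CH, AK, LM, NV, DI, DT, GV, MP, PF, SM, TD, MT, QZ, PA, TQ, SY, AP, NH
Reachable nodes: 18 of 22 total.

18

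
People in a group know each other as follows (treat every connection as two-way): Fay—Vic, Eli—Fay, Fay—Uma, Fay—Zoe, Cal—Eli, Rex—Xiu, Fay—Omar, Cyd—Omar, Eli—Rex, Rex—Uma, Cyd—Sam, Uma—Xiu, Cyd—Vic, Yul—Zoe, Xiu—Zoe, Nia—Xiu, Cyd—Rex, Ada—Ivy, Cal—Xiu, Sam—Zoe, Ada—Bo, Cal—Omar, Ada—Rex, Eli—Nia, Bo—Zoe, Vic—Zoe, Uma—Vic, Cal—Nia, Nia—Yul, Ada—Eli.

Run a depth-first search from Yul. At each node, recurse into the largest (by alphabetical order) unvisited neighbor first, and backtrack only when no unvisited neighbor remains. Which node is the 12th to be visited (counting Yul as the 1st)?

Nia

Visit Yul
Yul → Zoe
Zoe → Xiu
Xiu → Uma
Uma → Vic
Vic → Fay
Fay → Omar
Omar → Cyd
Cyd → Sam
Cyd → Rex
Rex → Eli
Eli → Nia
Nia → Cal
Eli → Ada
Ada → Ivy
Ada → Bo

Visit order: Yul, Zoe, Xiu, Uma, Vic, Fay, Omar, Cyd, Sam, Rex, Eli, Nia, Cal, Ada, Ivy, Bo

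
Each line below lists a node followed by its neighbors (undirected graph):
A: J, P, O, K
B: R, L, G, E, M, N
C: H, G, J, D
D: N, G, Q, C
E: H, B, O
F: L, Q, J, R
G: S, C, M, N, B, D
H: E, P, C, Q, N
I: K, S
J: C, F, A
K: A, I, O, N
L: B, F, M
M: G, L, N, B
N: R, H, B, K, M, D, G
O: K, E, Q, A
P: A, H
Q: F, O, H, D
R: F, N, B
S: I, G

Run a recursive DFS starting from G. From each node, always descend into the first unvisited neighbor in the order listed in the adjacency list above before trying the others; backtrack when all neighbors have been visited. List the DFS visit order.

G S I K A J C H E B R F L M N D Q O P

Visit G
G → S
S → I
I → K
K → A
A → J
J → C
C → H
H → E
E → B
B → R
R → F
F → L
L → M
M → N
N → D
D → Q
Q → O
H → P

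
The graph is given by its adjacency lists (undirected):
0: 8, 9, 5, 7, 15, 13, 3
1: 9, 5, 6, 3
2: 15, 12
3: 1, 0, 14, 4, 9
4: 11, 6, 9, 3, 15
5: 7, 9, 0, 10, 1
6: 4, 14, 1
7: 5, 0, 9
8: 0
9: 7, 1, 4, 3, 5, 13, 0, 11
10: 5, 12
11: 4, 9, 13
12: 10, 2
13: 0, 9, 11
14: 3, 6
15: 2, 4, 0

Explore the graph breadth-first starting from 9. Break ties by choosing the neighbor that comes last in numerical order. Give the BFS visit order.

Visit 9; enqueue 13, 11, 7, 5, 4, 3, 1, 0 → queue [13, 11, 7, 5, 4, 3, 1, 0]
Visit 13 → queue [11, 7, 5, 4, 3, 1, 0]
Visit 11 → queue [7, 5, 4, 3, 1, 0]
Visit 7 → queue [5, 4, 3, 1, 0]
Visit 5; enqueue 10 → queue [4, 3, 1, 0, 10]
Visit 4; enqueue 15, 6 → queue [3, 1, 0, 10, 15, 6]
Visit 3; enqueue 14 → queue [1, 0, 10, 15, 6, 14]
Visit 1 → queue [0, 10, 15, 6, 14]
Visit 0; enqueue 8 → queue [10, 15, 6, 14, 8]
Visit 10; enqueue 12 → queue [15, 6, 14, 8, 12]
Visit 15; enqueue 2 → queue [6, 14, 8, 12, 2]
Visit 6 → queue [14, 8, 12, 2]
Visit 14 → queue [8, 12, 2]
Visit 8 → queue [12, 2]
Visit 12 → queue [2]
Visit 2 → queue []

9, 13, 11, 7, 5, 4, 3, 1, 0, 10, 15, 6, 14, 8, 12, 2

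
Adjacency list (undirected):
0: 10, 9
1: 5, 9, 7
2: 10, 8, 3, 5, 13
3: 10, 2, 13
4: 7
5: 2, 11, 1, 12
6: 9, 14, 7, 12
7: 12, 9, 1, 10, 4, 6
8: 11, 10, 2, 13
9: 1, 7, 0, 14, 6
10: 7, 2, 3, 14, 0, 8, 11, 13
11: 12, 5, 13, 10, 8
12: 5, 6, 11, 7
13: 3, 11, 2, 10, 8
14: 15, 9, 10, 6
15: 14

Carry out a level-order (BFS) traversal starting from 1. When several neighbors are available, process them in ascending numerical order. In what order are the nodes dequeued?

Visit 1; enqueue 5, 7, 9 → queue [5, 7, 9]
Visit 5; enqueue 2, 11, 12 → queue [7, 9, 2, 11, 12]
Visit 7; enqueue 4, 6, 10 → queue [9, 2, 11, 12, 4, 6, 10]
Visit 9; enqueue 0, 14 → queue [2, 11, 12, 4, 6, 10, 0, 14]
Visit 2; enqueue 3, 8, 13 → queue [11, 12, 4, 6, 10, 0, 14, 3, 8, 13]
Visit 11 → queue [12, 4, 6, 10, 0, 14, 3, 8, 13]
Visit 12 → queue [4, 6, 10, 0, 14, 3, 8, 13]
Visit 4 → queue [6, 10, 0, 14, 3, 8, 13]
Visit 6 → queue [10, 0, 14, 3, 8, 13]
Visit 10 → queue [0, 14, 3, 8, 13]
Visit 0 → queue [14, 3, 8, 13]
Visit 14; enqueue 15 → queue [3, 8, 13, 15]
Visit 3 → queue [8, 13, 15]
Visit 8 → queue [13, 15]
Visit 13 → queue [15]
Visit 15 → queue []

1, 5, 7, 9, 2, 11, 12, 4, 6, 10, 0, 14, 3, 8, 13, 15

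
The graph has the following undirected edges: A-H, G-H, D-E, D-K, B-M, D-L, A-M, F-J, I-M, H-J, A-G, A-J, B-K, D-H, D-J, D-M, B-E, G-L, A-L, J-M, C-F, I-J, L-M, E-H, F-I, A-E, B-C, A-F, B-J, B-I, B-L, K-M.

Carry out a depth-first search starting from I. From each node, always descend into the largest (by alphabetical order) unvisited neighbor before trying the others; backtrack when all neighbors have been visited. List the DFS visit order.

I → M → L → G → H → J → F → C → B → K → D → E → A

Visit I
I → M
M → L
L → G
G → H
H → J
J → F
F → C
C → B
B → K
K → D
D → E
E → A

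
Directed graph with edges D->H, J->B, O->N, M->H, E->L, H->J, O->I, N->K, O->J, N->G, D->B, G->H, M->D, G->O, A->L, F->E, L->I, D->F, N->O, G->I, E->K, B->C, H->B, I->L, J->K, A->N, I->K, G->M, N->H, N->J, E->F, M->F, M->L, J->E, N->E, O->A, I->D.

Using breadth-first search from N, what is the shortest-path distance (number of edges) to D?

Level 0: N
Level 1: E, G, H, J, K, O
Level 2: A, B, F, I, L, M
Level 3: C, D
D first appears at level 3.

3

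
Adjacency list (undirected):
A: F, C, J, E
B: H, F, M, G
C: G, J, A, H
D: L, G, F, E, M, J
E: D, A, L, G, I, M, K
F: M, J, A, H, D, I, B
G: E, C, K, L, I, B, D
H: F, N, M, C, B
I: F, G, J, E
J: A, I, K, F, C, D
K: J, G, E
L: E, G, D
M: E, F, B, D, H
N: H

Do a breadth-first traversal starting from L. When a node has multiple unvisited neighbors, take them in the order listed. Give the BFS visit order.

L -> E -> G -> D -> A -> I -> M -> K -> C -> B -> F -> J -> H -> N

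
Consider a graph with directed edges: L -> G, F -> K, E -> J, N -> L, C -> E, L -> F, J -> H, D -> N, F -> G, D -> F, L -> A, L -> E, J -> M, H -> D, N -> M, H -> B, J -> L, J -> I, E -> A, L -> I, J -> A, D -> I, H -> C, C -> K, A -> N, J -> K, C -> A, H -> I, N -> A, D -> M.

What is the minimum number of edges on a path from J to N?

Level 0: J
Level 1: A, H, I, K, L, M
Level 2: B, C, D, E, F, G, N
N first appears at level 2.

2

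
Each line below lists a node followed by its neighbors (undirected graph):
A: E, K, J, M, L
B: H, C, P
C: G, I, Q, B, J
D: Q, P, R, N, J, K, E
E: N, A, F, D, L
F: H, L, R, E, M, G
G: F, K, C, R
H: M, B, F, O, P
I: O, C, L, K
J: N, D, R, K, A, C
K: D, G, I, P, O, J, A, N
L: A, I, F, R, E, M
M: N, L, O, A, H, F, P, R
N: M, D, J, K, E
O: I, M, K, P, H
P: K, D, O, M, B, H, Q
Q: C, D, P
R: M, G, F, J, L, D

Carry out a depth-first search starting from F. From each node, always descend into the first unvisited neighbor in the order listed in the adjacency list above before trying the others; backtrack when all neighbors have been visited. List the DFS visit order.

F -> H -> M -> N -> D -> Q -> C -> G -> K -> I -> O -> P -> B -> L -> A -> E -> J -> R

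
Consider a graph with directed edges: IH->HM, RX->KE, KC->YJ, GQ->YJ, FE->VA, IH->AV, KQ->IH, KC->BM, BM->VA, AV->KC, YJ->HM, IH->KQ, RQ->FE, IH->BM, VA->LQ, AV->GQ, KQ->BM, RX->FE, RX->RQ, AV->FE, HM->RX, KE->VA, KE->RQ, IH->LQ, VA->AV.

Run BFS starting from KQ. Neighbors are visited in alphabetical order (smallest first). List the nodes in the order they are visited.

Visit KQ; enqueue BM, IH → queue [BM, IH]
Visit BM; enqueue VA → queue [IH, VA]
Visit IH; enqueue AV, HM, LQ → queue [VA, AV, HM, LQ]
Visit VA → queue [AV, HM, LQ]
Visit AV; enqueue FE, GQ, KC → queue [HM, LQ, FE, GQ, KC]
Visit HM; enqueue RX → queue [LQ, FE, GQ, KC, RX]
Visit LQ → queue [FE, GQ, KC, RX]
Visit FE → queue [GQ, KC, RX]
Visit GQ; enqueue YJ → queue [KC, RX, YJ]
Visit KC → queue [RX, YJ]
Visit RX; enqueue KE, RQ → queue [YJ, KE, RQ]
Visit YJ → queue [KE, RQ]
Visit KE → queue [RQ]
Visit RQ → queue []

KQ → BM → IH → VA → AV → HM → LQ → FE → GQ → KC → RX → YJ → KE → RQ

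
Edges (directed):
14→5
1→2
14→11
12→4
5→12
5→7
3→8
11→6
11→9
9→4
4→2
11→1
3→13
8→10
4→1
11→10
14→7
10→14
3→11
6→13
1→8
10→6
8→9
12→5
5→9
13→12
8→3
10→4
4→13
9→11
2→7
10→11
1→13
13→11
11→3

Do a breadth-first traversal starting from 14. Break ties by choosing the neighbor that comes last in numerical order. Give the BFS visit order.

14 11 7 5 10 9 6 3 1 12 4 13 8 2

Visit 14; enqueue 11, 7, 5 → queue [11, 7, 5]
Visit 11; enqueue 10, 9, 6, 3, 1 → queue [7, 5, 10, 9, 6, 3, 1]
Visit 7 → queue [5, 10, 9, 6, 3, 1]
Visit 5; enqueue 12 → queue [10, 9, 6, 3, 1, 12]
Visit 10; enqueue 4 → queue [9, 6, 3, 1, 12, 4]
Visit 9 → queue [6, 3, 1, 12, 4]
Visit 6; enqueue 13 → queue [3, 1, 12, 4, 13]
Visit 3; enqueue 8 → queue [1, 12, 4, 13, 8]
Visit 1; enqueue 2 → queue [12, 4, 13, 8, 2]
Visit 12 → queue [4, 13, 8, 2]
Visit 4 → queue [13, 8, 2]
Visit 13 → queue [8, 2]
Visit 8 → queue [2]
Visit 2 → queue []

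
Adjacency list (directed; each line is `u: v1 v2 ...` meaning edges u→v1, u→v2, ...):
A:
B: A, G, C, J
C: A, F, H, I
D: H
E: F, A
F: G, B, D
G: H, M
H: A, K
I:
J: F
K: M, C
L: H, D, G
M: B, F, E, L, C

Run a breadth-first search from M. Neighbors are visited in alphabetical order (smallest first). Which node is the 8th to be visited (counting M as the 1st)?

G

Visit M; enqueue B, C, E, F, L → queue [B, C, E, F, L]
Visit B; enqueue A, G, J → queue [C, E, F, L, A, G, J]
Visit C; enqueue H, I → queue [E, F, L, A, G, J, H, I]
Visit E → queue [F, L, A, G, J, H, I]
Visit F; enqueue D → queue [L, A, G, J, H, I, D]
Visit L → queue [A, G, J, H, I, D]
Visit A → queue [G, J, H, I, D]
Visit G → queue [J, H, I, D]
Visit J → queue [H, I, D]
Visit H; enqueue K → queue [I, D, K]
Visit I → queue [D, K]
Visit D → queue [K]
Visit K → queue []

Visit order: M, B, C, E, F, L, A, G, J, H, I, D, K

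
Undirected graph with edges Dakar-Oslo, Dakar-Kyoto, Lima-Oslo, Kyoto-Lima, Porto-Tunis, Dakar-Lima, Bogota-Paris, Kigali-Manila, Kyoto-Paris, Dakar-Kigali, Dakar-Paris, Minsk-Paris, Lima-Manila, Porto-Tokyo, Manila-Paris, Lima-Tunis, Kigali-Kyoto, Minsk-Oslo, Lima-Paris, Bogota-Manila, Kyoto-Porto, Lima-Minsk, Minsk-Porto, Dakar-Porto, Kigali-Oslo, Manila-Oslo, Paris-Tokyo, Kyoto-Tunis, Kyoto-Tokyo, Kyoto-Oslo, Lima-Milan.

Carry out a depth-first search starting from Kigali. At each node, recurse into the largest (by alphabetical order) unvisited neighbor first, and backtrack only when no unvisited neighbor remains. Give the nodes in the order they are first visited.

Kigali, Oslo, Minsk, Porto, Tunis, Lima, Paris, Tokyo, Kyoto, Dakar, Manila, Bogota, Milan

Visit Kigali
Kigali → Oslo
Oslo → Minsk
Minsk → Porto
Porto → Tunis
Tunis → Lima
Lima → Paris
Paris → Tokyo
Tokyo → Kyoto
Kyoto → Dakar
Paris → Manila
Manila → Bogota
Lima → Milan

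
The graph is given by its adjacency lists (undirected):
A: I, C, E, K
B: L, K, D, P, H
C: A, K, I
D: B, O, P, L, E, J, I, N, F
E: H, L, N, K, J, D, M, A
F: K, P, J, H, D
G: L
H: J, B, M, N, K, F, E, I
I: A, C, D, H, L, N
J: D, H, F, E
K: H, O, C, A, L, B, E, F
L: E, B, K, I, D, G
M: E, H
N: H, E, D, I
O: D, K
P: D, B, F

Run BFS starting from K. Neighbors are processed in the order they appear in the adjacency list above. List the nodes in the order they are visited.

K, H, O, C, A, L, B, E, F, J, M, N, I, D, G, P

Visit K; enqueue H, O, C, A, L, B, E, F → queue [H, O, C, A, L, B, E, F]
Visit H; enqueue J, M, N, I → queue [O, C, A, L, B, E, F, J, M, N, I]
Visit O; enqueue D → queue [C, A, L, B, E, F, J, M, N, I, D]
Visit C → queue [A, L, B, E, F, J, M, N, I, D]
Visit A → queue [L, B, E, F, J, M, N, I, D]
Visit L; enqueue G → queue [B, E, F, J, M, N, I, D, G]
Visit B; enqueue P → queue [E, F, J, M, N, I, D, G, P]
Visit E → queue [F, J, M, N, I, D, G, P]
Visit F → queue [J, M, N, I, D, G, P]
Visit J → queue [M, N, I, D, G, P]
Visit M → queue [N, I, D, G, P]
Visit N → queue [I, D, G, P]
Visit I → queue [D, G, P]
Visit D → queue [G, P]
Visit G → queue [P]
Visit P → queue []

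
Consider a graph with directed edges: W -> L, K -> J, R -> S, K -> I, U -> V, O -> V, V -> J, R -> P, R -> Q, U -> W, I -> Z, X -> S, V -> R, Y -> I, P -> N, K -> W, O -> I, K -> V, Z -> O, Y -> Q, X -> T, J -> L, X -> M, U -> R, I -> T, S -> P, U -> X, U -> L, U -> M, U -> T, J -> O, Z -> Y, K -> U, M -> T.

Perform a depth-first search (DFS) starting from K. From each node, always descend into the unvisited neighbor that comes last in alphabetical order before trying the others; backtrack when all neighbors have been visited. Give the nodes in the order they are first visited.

Visit K
K → W
W → L
K → V
V → R
R → S
S → P
P → N
R → Q
V → J
J → O
O → I
I → Z
Z → Y
I → T
K → U
U → X
X → M

K → W → L → V → R → S → P → N → Q → J → O → I → Z → Y → T → U → X → M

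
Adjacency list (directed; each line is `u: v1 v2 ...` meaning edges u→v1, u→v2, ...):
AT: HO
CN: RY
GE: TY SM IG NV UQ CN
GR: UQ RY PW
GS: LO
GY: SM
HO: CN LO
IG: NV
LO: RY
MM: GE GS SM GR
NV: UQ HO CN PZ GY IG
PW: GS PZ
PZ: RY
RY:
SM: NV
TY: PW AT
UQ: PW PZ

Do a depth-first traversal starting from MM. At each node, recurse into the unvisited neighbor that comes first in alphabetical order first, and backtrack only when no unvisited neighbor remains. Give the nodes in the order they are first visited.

Visit MM
MM → GE
GE → CN
CN → RY
GE → IG
IG → NV
NV → GY
GY → SM
NV → HO
HO → LO
NV → PZ
NV → UQ
UQ → PW
PW → GS
GE → TY
TY → AT
MM → GR

MM GE CN RY IG NV GY SM HO LO PZ UQ PW GS TY AT GR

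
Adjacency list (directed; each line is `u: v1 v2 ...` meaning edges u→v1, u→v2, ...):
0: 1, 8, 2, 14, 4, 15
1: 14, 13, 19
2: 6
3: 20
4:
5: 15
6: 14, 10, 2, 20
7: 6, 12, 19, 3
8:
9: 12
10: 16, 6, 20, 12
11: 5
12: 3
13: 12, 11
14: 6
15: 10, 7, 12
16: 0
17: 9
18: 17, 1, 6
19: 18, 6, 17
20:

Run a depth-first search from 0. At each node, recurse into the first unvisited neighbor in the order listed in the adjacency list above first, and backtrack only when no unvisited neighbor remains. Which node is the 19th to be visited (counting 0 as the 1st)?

Visit 0
0 → 1
1 → 14
14 → 6
6 → 10
10 → 16
10 → 20
10 → 12
12 → 3
6 → 2
1 → 13
13 → 11
11 → 5
5 → 15
15 → 7
7 → 19
19 → 18
18 → 17
17 → 9
0 → 8
0 → 4

Visit order: 0, 1, 14, 6, 10, 16, 20, 12, 3, 2, 13, 11, 5, 15, 7, 19, 18, 17, 9, 8, 4

9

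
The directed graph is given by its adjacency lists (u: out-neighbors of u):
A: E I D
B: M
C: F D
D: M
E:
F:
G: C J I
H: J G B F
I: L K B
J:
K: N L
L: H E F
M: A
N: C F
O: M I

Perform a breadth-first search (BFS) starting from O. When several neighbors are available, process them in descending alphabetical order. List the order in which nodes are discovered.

O → M → I → A → L → K → B → E → D → H → F → N → J → G → C

Visit O; enqueue M, I → queue [M, I]
Visit M; enqueue A → queue [I, A]
Visit I; enqueue L, K, B → queue [A, L, K, B]
Visit A; enqueue E, D → queue [L, K, B, E, D]
Visit L; enqueue H, F → queue [K, B, E, D, H, F]
Visit K; enqueue N → queue [B, E, D, H, F, N]
Visit B → queue [E, D, H, F, N]
Visit E → queue [D, H, F, N]
Visit D → queue [H, F, N]
Visit H; enqueue J, G → queue [F, N, J, G]
Visit F → queue [N, J, G]
Visit N; enqueue C → queue [J, G, C]
Visit J → queue [G, C]
Visit G → queue [C]
Visit C → queue []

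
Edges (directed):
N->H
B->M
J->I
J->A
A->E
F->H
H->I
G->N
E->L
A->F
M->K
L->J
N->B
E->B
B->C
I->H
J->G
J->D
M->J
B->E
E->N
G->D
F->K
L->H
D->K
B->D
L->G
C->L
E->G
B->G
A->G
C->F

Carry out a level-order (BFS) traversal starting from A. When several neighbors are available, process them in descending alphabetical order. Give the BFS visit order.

A, G, F, E, N, D, K, H, L, B, I, J, M, C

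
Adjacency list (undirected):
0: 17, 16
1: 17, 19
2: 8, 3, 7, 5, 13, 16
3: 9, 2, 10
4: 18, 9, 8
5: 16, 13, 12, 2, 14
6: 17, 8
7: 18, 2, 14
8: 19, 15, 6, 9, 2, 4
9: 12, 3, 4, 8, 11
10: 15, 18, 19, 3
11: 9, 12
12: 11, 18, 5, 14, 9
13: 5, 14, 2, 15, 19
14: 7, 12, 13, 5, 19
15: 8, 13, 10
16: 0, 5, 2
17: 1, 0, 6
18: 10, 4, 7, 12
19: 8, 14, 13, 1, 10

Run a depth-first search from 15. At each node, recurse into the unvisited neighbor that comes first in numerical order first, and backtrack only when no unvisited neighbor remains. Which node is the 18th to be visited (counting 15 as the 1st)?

Visit 15
15 → 8
8 → 2
2 → 3
3 → 9
9 → 4
4 → 18
18 → 7
7 → 14
14 → 5
5 → 12
12 → 11
5 → 13
13 → 19
19 → 1
1 → 17
17 → 0
0 → 16
17 → 6
19 → 10

Visit order: 15, 8, 2, 3, 9, 4, 18, 7, 14, 5, 12, 11, 13, 19, 1, 17, 0, 16, 6, 10

16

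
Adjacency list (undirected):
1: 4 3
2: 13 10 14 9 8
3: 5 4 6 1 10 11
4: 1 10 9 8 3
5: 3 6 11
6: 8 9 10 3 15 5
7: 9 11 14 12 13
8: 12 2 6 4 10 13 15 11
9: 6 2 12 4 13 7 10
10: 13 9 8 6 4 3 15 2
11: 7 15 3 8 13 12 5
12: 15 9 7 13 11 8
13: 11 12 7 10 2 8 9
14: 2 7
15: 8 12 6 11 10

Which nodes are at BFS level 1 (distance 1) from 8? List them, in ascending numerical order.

2, 4, 6, 10, 11, 12, 13, 15

Level 0: 8
Level 1: 2, 4, 6, 10, 11, 12, 13, 15
Level 2: 1, 3, 5, 7, 9, 14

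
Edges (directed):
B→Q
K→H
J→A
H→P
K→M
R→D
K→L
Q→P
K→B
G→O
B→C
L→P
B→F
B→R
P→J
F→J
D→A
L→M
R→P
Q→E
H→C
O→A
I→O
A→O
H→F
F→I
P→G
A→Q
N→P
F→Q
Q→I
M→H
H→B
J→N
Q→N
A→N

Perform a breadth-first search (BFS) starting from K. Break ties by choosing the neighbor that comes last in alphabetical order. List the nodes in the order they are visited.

K M L H B P F C R Q J G I D N E A O

Visit K; enqueue M, L, H, B → queue [M, L, H, B]
Visit M → queue [L, H, B]
Visit L; enqueue P → queue [H, B, P]
Visit H; enqueue F, C → queue [B, P, F, C]
Visit B; enqueue R, Q → queue [P, F, C, R, Q]
Visit P; enqueue J, G → queue [F, C, R, Q, J, G]
Visit F; enqueue I → queue [C, R, Q, J, G, I]
Visit C → queue [R, Q, J, G, I]
Visit R; enqueue D → queue [Q, J, G, I, D]
Visit Q; enqueue N, E → queue [J, G, I, D, N, E]
Visit J; enqueue A → queue [G, I, D, N, E, A]
Visit G; enqueue O → queue [I, D, N, E, A, O]
Visit I → queue [D, N, E, A, O]
Visit D → queue [N, E, A, O]
Visit N → queue [E, A, O]
Visit E → queue [A, O]
Visit A → queue [O]
Visit O → queue []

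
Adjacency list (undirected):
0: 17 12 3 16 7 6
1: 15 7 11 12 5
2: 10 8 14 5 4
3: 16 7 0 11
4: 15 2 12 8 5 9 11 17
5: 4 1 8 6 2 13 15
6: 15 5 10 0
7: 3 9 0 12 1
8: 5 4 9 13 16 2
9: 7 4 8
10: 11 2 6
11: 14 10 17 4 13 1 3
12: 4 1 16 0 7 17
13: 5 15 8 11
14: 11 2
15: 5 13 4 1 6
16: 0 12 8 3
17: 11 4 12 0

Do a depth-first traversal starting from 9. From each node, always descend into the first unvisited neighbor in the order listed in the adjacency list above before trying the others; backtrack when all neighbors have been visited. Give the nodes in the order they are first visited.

9, 7, 3, 16, 0, 17, 11, 14, 2, 10, 6, 15, 5, 4, 12, 1, 8, 13

Visit 9
9 → 7
7 → 3
3 → 16
16 → 0
0 → 17
17 → 11
11 → 14
14 → 2
2 → 10
10 → 6
6 → 15
15 → 5
5 → 4
4 → 12
12 → 1
4 → 8
8 → 13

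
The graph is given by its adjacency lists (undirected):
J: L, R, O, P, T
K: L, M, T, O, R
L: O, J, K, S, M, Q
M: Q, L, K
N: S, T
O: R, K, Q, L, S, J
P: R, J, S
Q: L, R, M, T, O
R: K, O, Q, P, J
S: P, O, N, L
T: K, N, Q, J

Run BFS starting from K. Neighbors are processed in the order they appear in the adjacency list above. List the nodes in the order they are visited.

K, L, M, T, O, R, J, S, Q, N, P

Visit K; enqueue L, M, T, O, R → queue [L, M, T, O, R]
Visit L; enqueue J, S, Q → queue [M, T, O, R, J, S, Q]
Visit M → queue [T, O, R, J, S, Q]
Visit T; enqueue N → queue [O, R, J, S, Q, N]
Visit O → queue [R, J, S, Q, N]
Visit R; enqueue P → queue [J, S, Q, N, P]
Visit J → queue [S, Q, N, P]
Visit S → queue [Q, N, P]
Visit Q → queue [N, P]
Visit N → queue [P]
Visit P → queue []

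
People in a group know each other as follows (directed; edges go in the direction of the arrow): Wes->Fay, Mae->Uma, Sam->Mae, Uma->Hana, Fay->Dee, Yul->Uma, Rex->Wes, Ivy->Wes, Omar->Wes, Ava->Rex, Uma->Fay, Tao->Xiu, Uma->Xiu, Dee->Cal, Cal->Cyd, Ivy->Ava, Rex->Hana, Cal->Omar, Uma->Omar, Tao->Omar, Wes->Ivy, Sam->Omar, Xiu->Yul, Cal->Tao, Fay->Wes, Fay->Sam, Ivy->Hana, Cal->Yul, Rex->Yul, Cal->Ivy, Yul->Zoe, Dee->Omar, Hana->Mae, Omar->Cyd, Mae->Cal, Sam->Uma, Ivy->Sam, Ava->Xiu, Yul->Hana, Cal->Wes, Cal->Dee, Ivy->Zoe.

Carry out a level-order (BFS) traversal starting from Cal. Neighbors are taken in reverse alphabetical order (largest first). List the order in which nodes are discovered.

Cal, Yul, Wes, Tao, Omar, Ivy, Dee, Cyd, Zoe, Uma, Hana, Fay, Xiu, Sam, Ava, Mae, Rex

Visit Cal; enqueue Yul, Wes, Tao, Omar, Ivy, Dee, Cyd → queue [Yul, Wes, Tao, Omar, Ivy, Dee, Cyd]
Visit Yul; enqueue Zoe, Uma, Hana → queue [Wes, Tao, Omar, Ivy, Dee, Cyd, Zoe, Uma, Hana]
Visit Wes; enqueue Fay → queue [Tao, Omar, Ivy, Dee, Cyd, Zoe, Uma, Hana, Fay]
Visit Tao; enqueue Xiu → queue [Omar, Ivy, Dee, Cyd, Zoe, Uma, Hana, Fay, Xiu]
Visit Omar → queue [Ivy, Dee, Cyd, Zoe, Uma, Hana, Fay, Xiu]
Visit Ivy; enqueue Sam, Ava → queue [Dee, Cyd, Zoe, Uma, Hana, Fay, Xiu, Sam, Ava]
Visit Dee → queue [Cyd, Zoe, Uma, Hana, Fay, Xiu, Sam, Ava]
Visit Cyd → queue [Zoe, Uma, Hana, Fay, Xiu, Sam, Ava]
Visit Zoe → queue [Uma, Hana, Fay, Xiu, Sam, Ava]
Visit Uma → queue [Hana, Fay, Xiu, Sam, Ava]
Visit Hana; enqueue Mae → queue [Fay, Xiu, Sam, Ava, Mae]
Visit Fay → queue [Xiu, Sam, Ava, Mae]
Visit Xiu → queue [Sam, Ava, Mae]
Visit Sam → queue [Ava, Mae]
Visit Ava; enqueue Rex → queue [Mae, Rex]
Visit Mae → queue [Rex]
Visit Rex → queue []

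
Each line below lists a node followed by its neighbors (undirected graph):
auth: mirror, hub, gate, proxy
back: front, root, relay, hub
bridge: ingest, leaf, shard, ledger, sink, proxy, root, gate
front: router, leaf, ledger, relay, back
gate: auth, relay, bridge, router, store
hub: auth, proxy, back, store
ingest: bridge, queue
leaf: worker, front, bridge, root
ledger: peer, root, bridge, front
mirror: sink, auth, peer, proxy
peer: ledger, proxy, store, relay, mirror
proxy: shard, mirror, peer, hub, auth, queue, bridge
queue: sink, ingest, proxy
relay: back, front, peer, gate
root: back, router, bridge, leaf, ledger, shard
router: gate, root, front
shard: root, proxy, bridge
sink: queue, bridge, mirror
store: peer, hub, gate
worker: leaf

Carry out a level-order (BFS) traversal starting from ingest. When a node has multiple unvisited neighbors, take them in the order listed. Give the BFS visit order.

Visit ingest; enqueue bridge, queue → queue [bridge, queue]
Visit bridge; enqueue leaf, shard, ledger, sink, proxy, root, gate → queue [queue, leaf, shard, ledger, sink, proxy, root, gate]
Visit queue → queue [leaf, shard, ledger, sink, proxy, root, gate]
Visit leaf; enqueue worker, front → queue [shard, ledger, sink, proxy, root, gate, worker, front]
Visit shard → queue [ledger, sink, proxy, root, gate, worker, front]
Visit ledger; enqueue peer → queue [sink, proxy, root, gate, worker, front, peer]
Visit sink; enqueue mirror → queue [proxy, root, gate, worker, front, peer, mirror]
Visit proxy; enqueue hub, auth → queue [root, gate, worker, front, peer, mirror, hub, auth]
Visit root; enqueue back, router → queue [gate, worker, front, peer, mirror, hub, auth, back, router]
Visit gate; enqueue relay, store → queue [worker, front, peer, mirror, hub, auth, back, router, relay, store]
Visit worker → queue [front, peer, mirror, hub, auth, back, router, relay, store]
Visit front → queue [peer, mirror, hub, auth, back, router, relay, store]
Visit peer → queue [mirror, hub, auth, back, router, relay, store]
Visit mirror → queue [hub, auth, back, router, relay, store]
Visit hub → queue [auth, back, router, relay, store]
Visit auth → queue [back, router, relay, store]
Visit back → queue [router, relay, store]
Visit router → queue [relay, store]
Visit relay → queue [store]
Visit store → queue []

ingest -> bridge -> queue -> leaf -> shard -> ledger -> sink -> proxy -> root -> gate -> worker -> front -> peer -> mirror -> hub -> auth -> back -> router -> relay -> store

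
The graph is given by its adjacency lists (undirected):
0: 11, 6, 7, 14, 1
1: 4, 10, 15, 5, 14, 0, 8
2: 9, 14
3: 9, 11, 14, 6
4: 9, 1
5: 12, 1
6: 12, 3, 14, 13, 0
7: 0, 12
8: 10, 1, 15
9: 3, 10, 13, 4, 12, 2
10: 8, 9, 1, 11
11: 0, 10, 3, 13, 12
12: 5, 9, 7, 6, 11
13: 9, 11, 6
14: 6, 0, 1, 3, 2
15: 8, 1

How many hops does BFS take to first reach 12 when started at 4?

2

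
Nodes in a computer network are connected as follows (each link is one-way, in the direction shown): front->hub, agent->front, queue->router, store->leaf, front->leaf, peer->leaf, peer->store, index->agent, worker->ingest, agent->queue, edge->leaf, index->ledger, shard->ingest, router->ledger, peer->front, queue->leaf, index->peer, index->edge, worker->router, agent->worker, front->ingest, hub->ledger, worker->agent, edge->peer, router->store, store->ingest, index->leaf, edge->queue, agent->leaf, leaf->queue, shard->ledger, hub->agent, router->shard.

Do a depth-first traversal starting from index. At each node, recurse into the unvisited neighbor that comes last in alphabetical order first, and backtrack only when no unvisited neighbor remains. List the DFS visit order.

Visit index
index → peer
peer → store
store → leaf
leaf → queue
queue → router
router → shard
shard → ledger
shard → ingest
peer → front
front → hub
hub → agent
agent → worker
index → edge

index, peer, store, leaf, queue, router, shard, ledger, ingest, front, hub, agent, worker, edge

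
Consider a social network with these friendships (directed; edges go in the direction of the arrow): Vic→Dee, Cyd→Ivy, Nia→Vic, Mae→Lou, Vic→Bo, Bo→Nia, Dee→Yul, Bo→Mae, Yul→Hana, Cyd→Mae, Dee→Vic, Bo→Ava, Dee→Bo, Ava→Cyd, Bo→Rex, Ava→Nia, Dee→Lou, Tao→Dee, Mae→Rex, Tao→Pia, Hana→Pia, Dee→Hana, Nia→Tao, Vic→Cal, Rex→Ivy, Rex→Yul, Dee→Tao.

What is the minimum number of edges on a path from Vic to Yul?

2

Level 0: Vic
Level 1: Bo, Cal, Dee
Level 2: Ava, Hana, Lou, Mae, Nia, Rex, Tao, Yul
Level 3: Cyd, Ivy, Pia
Yul first appears at level 2.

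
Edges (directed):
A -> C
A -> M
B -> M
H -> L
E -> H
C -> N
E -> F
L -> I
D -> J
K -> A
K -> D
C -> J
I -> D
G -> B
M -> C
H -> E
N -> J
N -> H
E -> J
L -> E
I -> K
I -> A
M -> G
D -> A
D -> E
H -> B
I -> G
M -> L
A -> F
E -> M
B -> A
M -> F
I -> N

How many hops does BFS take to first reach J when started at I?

2

Level 0: I
Level 1: A, D, G, K, N
Level 2: B, C, E, F, H, J, M
Level 3: L
J first appears at level 2.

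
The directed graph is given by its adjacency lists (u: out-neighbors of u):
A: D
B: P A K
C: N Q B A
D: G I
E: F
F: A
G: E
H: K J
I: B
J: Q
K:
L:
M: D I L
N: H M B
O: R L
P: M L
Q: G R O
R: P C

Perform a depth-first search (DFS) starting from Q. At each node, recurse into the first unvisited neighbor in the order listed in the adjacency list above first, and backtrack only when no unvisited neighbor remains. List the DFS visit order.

Q → G → E → F → A → D → I → B → P → M → L → K → R → C → N → H → J → O

Visit Q
Q → G
G → E
E → F
F → A
A → D
D → I
I → B
B → P
P → M
M → L
B → K
Q → R
R → C
C → N
N → H
H → J
Q → O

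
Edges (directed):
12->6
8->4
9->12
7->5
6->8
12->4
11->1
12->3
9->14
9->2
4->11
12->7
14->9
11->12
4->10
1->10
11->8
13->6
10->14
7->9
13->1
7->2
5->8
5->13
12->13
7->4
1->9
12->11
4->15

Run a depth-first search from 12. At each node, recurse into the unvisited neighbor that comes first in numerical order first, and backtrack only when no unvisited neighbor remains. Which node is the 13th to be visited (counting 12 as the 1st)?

Visit 12
12 → 3
12 → 4
4 → 10
10 → 14
14 → 9
9 → 2
4 → 11
11 → 1
11 → 8
4 → 15
12 → 6
12 → 7
7 → 5
5 → 13

Visit order: 12, 3, 4, 10, 14, 9, 2, 11, 1, 8, 15, 6, 7, 5, 13

7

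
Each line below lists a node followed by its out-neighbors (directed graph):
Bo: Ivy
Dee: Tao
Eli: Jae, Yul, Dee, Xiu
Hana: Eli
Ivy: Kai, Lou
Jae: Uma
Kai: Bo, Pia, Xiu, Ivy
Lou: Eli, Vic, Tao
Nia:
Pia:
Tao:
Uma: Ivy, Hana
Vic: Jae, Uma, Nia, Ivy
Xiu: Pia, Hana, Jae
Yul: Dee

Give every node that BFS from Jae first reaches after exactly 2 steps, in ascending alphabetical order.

Hana, Ivy

Level 0: Jae
Level 1: Uma
Level 2: Hana, Ivy
Level 3: Eli, Kai, Lou
Level 4: Bo, Dee, Pia, Tao, Vic, Xiu, Yul
Level 5: Nia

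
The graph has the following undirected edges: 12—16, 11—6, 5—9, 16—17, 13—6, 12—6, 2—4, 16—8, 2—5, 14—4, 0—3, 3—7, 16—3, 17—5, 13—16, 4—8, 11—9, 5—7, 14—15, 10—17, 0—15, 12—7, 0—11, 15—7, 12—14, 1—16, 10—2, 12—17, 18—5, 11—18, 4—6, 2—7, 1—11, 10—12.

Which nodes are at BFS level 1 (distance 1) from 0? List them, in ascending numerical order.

3, 11, 15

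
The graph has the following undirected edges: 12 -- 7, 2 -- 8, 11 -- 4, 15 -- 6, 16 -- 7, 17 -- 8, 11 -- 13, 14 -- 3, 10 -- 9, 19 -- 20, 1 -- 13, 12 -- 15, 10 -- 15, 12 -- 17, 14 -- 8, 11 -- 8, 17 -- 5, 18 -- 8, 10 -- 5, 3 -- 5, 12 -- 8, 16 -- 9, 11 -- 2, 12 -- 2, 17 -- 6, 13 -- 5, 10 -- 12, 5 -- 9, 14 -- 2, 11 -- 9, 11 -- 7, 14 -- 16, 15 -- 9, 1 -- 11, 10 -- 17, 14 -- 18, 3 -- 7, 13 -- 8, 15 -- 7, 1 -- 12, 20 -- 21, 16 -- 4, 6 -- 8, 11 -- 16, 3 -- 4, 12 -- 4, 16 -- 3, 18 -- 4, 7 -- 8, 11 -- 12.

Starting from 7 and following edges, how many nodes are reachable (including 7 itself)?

18

BFS from 7 visits: 7, 16, 15, 12, 11, 8, 3, 14, 9, 4, 10, 6, 17, 2, 1, 13, 18, 5
Reachable nodes: 18 of 21 total.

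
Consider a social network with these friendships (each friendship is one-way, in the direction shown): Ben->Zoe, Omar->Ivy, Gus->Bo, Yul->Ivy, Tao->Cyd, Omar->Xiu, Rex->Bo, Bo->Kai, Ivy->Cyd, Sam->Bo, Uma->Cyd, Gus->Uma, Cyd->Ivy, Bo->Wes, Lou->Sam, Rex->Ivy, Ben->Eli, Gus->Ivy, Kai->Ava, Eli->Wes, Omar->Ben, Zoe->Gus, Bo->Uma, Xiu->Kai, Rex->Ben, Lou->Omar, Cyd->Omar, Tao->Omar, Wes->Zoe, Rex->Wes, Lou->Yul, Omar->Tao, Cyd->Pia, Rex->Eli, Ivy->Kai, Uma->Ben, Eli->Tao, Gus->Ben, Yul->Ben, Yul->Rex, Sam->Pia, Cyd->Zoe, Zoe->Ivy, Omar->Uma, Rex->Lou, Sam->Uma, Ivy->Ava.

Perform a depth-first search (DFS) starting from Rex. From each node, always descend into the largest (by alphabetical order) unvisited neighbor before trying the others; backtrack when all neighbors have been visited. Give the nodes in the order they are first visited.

Visit Rex
Rex → Wes
Wes → Zoe
Zoe → Ivy
Ivy → Kai
Kai → Ava
Ivy → Cyd
Cyd → Pia
Cyd → Omar
Omar → Xiu
Omar → Uma
Uma → Ben
Ben → Eli
Eli → Tao
Zoe → Gus
Gus → Bo
Rex → Lou
Lou → Yul
Lou → Sam

Rex → Wes → Zoe → Ivy → Kai → Ava → Cyd → Pia → Omar → Xiu → Uma → Ben → Eli → Tao → Gus → Bo → Lou → Yul → Sam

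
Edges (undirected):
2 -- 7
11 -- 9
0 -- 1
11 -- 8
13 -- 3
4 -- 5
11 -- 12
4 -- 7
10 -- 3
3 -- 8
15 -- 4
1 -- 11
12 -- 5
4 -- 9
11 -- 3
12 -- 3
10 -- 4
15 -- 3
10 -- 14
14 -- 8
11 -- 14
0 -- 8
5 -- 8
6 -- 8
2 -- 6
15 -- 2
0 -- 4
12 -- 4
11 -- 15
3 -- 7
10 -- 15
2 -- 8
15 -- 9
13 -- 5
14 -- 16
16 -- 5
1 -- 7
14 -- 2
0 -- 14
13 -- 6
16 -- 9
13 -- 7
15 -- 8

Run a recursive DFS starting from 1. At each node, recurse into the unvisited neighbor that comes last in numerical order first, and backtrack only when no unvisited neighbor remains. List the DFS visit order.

Visit 1
1 → 11
11 → 15
15 → 10
10 → 14
14 → 16
16 → 9
9 → 4
4 → 12
12 → 5
5 → 13
13 → 7
7 → 3
3 → 8
8 → 6
6 → 2
8 → 0

1, 11, 15, 10, 14, 16, 9, 4, 12, 5, 13, 7, 3, 8, 6, 2, 0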